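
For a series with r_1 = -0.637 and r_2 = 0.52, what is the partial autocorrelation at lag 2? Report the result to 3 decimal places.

0.192

φ_{22} = (r_2 − r_1²) / (1 − r_1²)
r_1² = (-0.637)² = 0.405769
Numerator = 0.52 − 0.4058 = 0.1142; denominator = 1 − 0.4058 = 0.5942
φ_{22} = 0.1142 / 0.5942 = 0.192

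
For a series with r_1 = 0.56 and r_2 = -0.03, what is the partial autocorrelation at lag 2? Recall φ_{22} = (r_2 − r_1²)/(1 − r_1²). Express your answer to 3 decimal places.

φ_{22} = (r_2 − r_1²) / (1 − r_1²)
r_1² = (0.56)² = 0.3136
Numerator = -0.03 − 0.3136 = -0.3436; denominator = 1 − 0.3136 = 0.6864
φ_{22} = -0.3436 / 0.6864 = -0.501

-0.501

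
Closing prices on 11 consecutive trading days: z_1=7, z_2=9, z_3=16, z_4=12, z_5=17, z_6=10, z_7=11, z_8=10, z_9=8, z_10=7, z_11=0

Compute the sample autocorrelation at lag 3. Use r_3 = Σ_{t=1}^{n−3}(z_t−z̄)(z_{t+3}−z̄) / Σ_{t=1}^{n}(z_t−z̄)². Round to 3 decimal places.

-0.054

Mean z̄ = (7 + 9 + 16 + 12 + 17 + 10 + 11 + 10 + 8 + 7 + 0)/11 = 9.7273
Numerator Σ_{t=1}^{8}(z_t−z̄)(z_{t+3}−z̄) = -11.4959
Denominator Σ(z_t−z̄)² = 212.1818
r_3 = -11.4959 / 212.1818 = -0.054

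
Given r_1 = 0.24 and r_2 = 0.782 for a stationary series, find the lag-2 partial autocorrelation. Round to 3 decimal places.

φ_{22} = (r_2 − r_1²) / (1 − r_1²)
r_1² = (0.24)² = 0.0576
Numerator = 0.782 − 0.0576 = 0.7244; denominator = 1 − 0.0576 = 0.9424
φ_{22} = 0.7244 / 0.9424 = 0.769

0.769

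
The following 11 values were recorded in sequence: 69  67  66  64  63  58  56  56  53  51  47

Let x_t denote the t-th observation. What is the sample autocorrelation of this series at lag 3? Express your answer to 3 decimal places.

0.220

Mean x̄ = (69 + 67 + 66 + 64 + 63 + 58 + 56 + 56 + 53 + 51 + 47)/11 = 59.0909
Numerator Σ_{t=1}^{8}(x_t−x̄)(x_{t+3}−x̄) = 113.7934
Denominator Σ(x_t−x̄)² = 516.9091
r_3 = 113.7934 / 516.9091 = 0.220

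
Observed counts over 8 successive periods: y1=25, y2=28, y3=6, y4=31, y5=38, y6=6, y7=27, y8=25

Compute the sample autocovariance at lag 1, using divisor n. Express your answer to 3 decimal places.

-50.695

Mean ȳ = (25 + 28 + 6 + 31 + 38 + 6 + 27 + 25)/8 = 23.2500
Σ_{t=1}^{7}(y_t−ȳ)(y_{t+1}−ȳ) = -405.5625
γ_1 = -405.5625 / 8 = -50.695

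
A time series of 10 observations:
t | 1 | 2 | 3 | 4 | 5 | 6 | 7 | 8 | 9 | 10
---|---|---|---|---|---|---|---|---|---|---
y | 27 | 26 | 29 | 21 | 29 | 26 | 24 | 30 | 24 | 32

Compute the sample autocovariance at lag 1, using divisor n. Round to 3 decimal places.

Mean ȳ = (27 + 26 + 29 + 21 + 29 + 26 + 24 + 30 + 24 + 32)/10 = 26.8000
Σ_{t=1}^{9}(y_t−ȳ)(y_{t+1}−ȳ) = -59.4400
γ_1 = -59.4400 / 10 = -5.944

-5.944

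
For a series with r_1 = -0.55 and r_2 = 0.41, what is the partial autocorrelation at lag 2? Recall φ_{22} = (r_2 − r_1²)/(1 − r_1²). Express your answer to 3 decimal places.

0.154

φ_{22} = (r_2 − r_1²) / (1 − r_1²)
r_1² = (-0.55)² = 0.3025
Numerator = 0.41 − 0.3025 = 0.1075; denominator = 1 − 0.3025 = 0.6975
φ_{22} = 0.1075 / 0.6975 = 0.154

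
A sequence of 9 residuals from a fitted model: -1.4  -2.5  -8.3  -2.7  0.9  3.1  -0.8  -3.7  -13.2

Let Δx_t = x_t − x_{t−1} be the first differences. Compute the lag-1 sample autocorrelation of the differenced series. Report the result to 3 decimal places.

0.157

First differences Δx: -1.1, -5.8, 5.6, 3.6, 2.2, -3.9, -2.9, -9.5
Mean of differences = -1.4750
Numerator Σ(Δx_t−Δx̄)(Δx_{t+1}−Δx̄) = 28.3144
Denominator Σ(Δx_t−Δx̄)² = 180.4750
r_1(Δx) = 28.3144 / 180.4750 = 0.157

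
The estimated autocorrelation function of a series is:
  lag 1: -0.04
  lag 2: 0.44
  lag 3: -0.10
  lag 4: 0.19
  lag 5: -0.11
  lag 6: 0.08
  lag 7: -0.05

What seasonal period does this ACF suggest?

The largest autocorrelation is r_2 = 0.44, with a weaker echo at lag 4 (0.19); the remaining lags stay at or below 0.08.
The dominant spike at lag 2 indicates a seasonal period of 2.

2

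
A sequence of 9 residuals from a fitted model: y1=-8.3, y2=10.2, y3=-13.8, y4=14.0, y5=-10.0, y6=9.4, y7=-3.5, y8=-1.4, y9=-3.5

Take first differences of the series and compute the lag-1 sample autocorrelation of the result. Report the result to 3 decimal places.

-0.895

First differences Δy: 18.5, -24.0, 27.8, -24.0, 19.4, -12.9, 2.1, -2.1
Mean of differences = 0.6000
Numerator Σ(Δy_t−Δȳ)(Δy_{t+1}−Δȳ) = -2519.1600
Denominator Σ(Δy_t−Δȳ)² = 2815.8000
r_1(Δy) = -2519.1600 / 2815.8000 = -0.895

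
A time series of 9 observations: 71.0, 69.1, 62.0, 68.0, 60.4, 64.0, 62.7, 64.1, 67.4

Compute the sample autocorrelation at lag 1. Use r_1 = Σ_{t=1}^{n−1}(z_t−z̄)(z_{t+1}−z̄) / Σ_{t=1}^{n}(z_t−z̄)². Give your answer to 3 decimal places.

-0.019

Mean z̄ = (71.0 + 69.1 + 62.0 + 68.0 + 60.4 + 64.0 + 62.7 + 64.1 + 67.4)/9 = 65.4111
Numerator Σ_{t=1}^{8}(z_t−z̄)(z_{t+1}−z̄) = -1.9268
Denominator Σ(z_t−z̄)² = 103.3089
r_1 = -1.9268 / 103.3089 = -0.019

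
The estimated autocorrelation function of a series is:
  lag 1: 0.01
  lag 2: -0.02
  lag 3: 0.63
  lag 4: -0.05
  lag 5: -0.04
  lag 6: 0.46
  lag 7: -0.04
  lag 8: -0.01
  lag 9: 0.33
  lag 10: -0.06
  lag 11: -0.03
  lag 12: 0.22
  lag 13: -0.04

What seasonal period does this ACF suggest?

3

The largest autocorrelation is r_3 = 0.63, with weaker echoes at lags 6 (0.46), 9 (0.33) and 12 (0.22); the remaining lags stay at or below 0.01.
The dominant spike at lag 3 indicates a seasonal period of 3.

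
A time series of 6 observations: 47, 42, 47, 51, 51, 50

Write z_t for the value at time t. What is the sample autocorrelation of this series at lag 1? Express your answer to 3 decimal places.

Mean z̄ = (47 + 42 + 47 + 51 + 51 + 50)/6 = 48.0000
Deviations from mean: -1.0000, -6.0000, -1.0000, 3.0000, 3.0000, 2.0000
Numerator Σ_{t=1}^{5}(z_t−z̄)(z_{t+1}−z̄) = 24.0000
Denominator Σ(z_t−z̄)² = 60.0000
r_1 = 24.0000 / 60.0000 = 0.400

0.400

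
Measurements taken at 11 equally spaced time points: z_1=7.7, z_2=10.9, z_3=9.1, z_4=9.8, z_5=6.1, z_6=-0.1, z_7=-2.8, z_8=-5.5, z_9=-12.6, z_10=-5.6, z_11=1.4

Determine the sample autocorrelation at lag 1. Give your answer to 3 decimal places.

Mean z̄ = (7.7 + 10.9 + 9.1 + 9.8 + 6.1 − 0.1 − 2.8 − 5.5 − 12.6 − 5.6 + 1.4)/11 = 1.6727
Numerator Σ_{t=1}^{10}(z_t−z̄)(z_{t+1}−z̄) = 460.8156
Denominator Σ(z_t−z̄)² = 593.5618
r_1 = 460.8156 / 593.5618 = 0.776

0.776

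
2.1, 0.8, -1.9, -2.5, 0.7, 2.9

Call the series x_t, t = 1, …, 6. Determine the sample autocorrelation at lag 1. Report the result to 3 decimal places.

Mean x̄ = (2.1 + 0.8 − 1.9 − 2.5 + 0.7 + 2.9)/6 = 0.3500
Deviations from mean: 1.7500, 0.4500, -2.2500, -2.8500, 0.3500, 2.5500
Numerator Σ_{t=1}^{5}(x_t−x̄)(x_{t+1}−x̄) = 6.0825
Denominator Σ(x_t−x̄)² = 23.0750
r_1 = 6.0825 / 23.0750 = 0.264

0.264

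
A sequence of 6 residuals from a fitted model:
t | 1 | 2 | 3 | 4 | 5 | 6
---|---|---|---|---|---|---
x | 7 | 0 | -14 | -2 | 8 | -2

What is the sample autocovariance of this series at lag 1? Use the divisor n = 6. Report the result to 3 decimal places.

-1.375

Mean x̄ = (7 + 0 − 14 − 2 + 8 − 2)/6 = -0.5000
Σ_{t=1}^{5}(x_t−x̄)(x_{t+1}−x̄) = -8.2500
γ_1 = -8.2500 / 6 = -1.375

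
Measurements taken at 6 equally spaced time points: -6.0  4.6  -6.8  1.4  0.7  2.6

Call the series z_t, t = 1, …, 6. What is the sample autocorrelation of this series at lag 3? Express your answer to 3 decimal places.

-0.216

Mean z̄ = (-6.0 + 4.6 − 6.8 + 1.4 + 0.7 + 2.6)/6 = -0.5833
Deviations from mean: -5.4167, 5.1833, -6.2167, 1.9833, 1.2833, 3.1833
Σ(z_t−z̄)(z_{t+3}−z̄) = (-10.7431) + (6.6519) + (-19.7897) = -23.8808
Denominator Σ(z_t−z̄)² = 110.5683
r_3 = -23.8808 / 110.5683 = -0.216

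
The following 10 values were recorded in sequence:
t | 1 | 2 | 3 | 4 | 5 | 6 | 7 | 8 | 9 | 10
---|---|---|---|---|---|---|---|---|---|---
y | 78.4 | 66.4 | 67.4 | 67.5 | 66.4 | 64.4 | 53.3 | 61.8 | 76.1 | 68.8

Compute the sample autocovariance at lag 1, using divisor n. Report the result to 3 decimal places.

7.093

Mean ȳ = (78.4 + 66.4 + 67.4 + 67.5 + 66.4 + 64.4 + 53.3 + 61.8 + 76.1 + 68.8)/10 = 67.0500
Σ_{t=1}^{9}(y_t−ȳ)(y_{t+1}−ȳ) = 70.9325
γ_1 = 70.9325 / 10 = 7.093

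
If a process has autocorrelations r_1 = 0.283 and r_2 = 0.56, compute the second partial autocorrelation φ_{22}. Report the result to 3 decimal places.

φ_{22} = (r_2 − r_1²) / (1 − r_1²)
r_1² = (0.283)² = 0.080089
Numerator = 0.56 − 0.0801 = 0.4799; denominator = 1 − 0.0801 = 0.9199
φ_{22} = 0.4799 / 0.9199 = 0.522

0.522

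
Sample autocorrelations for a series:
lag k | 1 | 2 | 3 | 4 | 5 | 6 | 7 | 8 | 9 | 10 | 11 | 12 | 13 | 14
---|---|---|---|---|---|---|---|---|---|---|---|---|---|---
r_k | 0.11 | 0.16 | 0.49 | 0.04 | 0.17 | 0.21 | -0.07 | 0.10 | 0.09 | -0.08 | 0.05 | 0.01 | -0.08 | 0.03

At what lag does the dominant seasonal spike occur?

The largest autocorrelation is r_3 = 0.49, with a weaker echo at lag 6 (0.21); the remaining lags stay at or below 0.17.
The dominant spike at lag 3 indicates a seasonal period of 3.

3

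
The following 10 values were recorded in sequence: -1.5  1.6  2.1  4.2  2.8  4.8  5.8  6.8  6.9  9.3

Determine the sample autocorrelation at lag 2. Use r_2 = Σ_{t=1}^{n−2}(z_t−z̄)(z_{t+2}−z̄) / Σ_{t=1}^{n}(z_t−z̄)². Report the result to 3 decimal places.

0.358

Mean z̄ = (-1.5 + 1.6 + 2.1 + 4.2 + 2.8 + 4.8 + 5.8 + 6.8 + 6.9 + 9.3)/10 = 4.2800
Numerator Σ_{t=1}^{8}(z_t−z̄)(z_{t+2}−z̄) = 31.6932
Denominator Σ(z_t−z̄)² = 88.5360
r_2 = 31.6932 / 88.5360 = 0.358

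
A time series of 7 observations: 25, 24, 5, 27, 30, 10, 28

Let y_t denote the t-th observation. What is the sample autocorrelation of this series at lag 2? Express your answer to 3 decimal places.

-0.340

Mean ȳ = (25 + 24 + 5 + 27 + 30 + 10 + 28)/7 = 21.2857
Deviations from mean: 3.7143, 2.7143, -16.2857, 5.7143, 8.7143, -11.2857, 6.7143
Numerator Σ_{t=1}^{5}(y_t−ȳ)(y_{t+2}−ȳ) = -192.8776
Denominator Σ(y_t−ȳ)² = 567.4286
r_2 = -192.8776 / 567.4286 = -0.340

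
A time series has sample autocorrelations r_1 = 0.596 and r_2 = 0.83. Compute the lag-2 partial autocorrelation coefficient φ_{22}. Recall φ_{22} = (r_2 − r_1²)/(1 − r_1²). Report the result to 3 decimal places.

0.736

φ_{22} = (r_2 − r_1²) / (1 − r_1²)
r_1² = (0.596)² = 0.355216
Numerator = 0.83 − 0.3552 = 0.4748; denominator = 1 − 0.3552 = 0.6448
φ_{22} = 0.4748 / 0.6448 = 0.736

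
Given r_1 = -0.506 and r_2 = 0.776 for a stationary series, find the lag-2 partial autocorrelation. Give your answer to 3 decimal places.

φ_{22} = (r_2 − r_1²) / (1 − r_1²)
r_1² = (-0.506)² = 0.256036
Numerator = 0.776 − 0.2560 = 0.5200; denominator = 1 − 0.2560 = 0.7440
φ_{22} = 0.5200 / 0.7440 = 0.699

0.699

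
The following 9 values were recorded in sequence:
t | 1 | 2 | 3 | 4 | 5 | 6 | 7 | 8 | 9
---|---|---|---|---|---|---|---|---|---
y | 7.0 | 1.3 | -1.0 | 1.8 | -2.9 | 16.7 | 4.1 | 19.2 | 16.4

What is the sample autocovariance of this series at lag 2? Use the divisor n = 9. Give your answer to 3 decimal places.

19.718

Mean ȳ = (7.0 + 1.3 − 1.0 + 1.8 − 2.9 + 16.7 + 4.1 + 19.2 + 16.4)/9 = 6.9556
Σ_{t=1}^{7}(y_t−ȳ)(y_{t+2}−ȳ) = 177.4616
γ_2 = 177.4616 / 9 = 19.718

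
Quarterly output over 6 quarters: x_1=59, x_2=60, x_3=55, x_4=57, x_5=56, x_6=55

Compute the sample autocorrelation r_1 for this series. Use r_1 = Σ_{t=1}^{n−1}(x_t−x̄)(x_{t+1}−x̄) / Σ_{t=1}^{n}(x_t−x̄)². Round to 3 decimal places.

0.091

Mean x̄ = (59 + 60 + 55 + 57 + 56 + 55)/6 = 57.0000
Deviations from mean: 2.0000, 3.0000, -2.0000, 0.0000, -1.0000, -2.0000
Σ(x_t−x̄)(x_{t+1}−x̄) = (6.0000) + (-6.0000) + (0.0000) + (0.0000) + (2.0000) = 2.0000
Denominator Σ(x_t−x̄)² = 22.0000
r_1 = 2.0000 / 22.0000 = 0.091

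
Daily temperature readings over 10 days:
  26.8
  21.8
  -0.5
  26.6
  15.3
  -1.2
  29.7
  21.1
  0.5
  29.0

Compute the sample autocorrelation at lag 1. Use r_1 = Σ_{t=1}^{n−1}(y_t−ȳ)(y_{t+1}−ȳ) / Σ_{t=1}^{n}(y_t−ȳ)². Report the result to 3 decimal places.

Mean ȳ = (26.8 + 21.8 − 0.5 + 26.6 + 15.3 − 1.2 + 29.7 + 21.1 + 0.5 + 29.0)/10 = 16.9100
Numerator Σ_{t=1}^{9}(y_t−ȳ)(y_{t+1}−ȳ) = -637.1111
Denominator Σ(y_t−ȳ)² = 1445.8890
r_1 = -637.1111 / 1445.8890 = -0.441

-0.441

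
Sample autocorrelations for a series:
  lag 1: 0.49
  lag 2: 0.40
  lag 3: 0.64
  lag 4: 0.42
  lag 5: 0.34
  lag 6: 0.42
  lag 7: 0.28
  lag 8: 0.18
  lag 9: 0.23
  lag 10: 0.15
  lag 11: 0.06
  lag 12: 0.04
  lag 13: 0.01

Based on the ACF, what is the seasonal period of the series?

The largest autocorrelation is r_3 = 0.64; the remaining lags stay at or below 0.49. The elevated value at lag 1 (0.49), dropping to 0.40 at lag 2, reflects decaying short-term dependence rather than seasonality.
The dominant spike at lag 3 indicates a seasonal period of 3.

3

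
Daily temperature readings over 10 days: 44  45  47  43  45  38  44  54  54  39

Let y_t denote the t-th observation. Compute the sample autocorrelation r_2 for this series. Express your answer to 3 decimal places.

Mean ȳ = (44 + 45 + 47 + 43 + 45 + 38 + 44 + 54 + 54 + 39)/10 = 45.3000
Numerator Σ_{t=1}^{8}(y_t−ȳ)(y_{t+2}−ȳ) = -114.4800
Denominator Σ(y_t−ȳ)² = 256.1000
r_2 = -114.4800 / 256.1000 = -0.447

-0.447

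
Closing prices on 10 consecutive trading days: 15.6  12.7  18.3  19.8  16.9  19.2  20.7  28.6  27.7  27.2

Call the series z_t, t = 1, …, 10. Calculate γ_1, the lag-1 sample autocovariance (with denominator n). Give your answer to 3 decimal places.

17.203

Mean z̄ = (15.6 + 12.7 + 18.3 + 19.8 + 16.9 + 19.2 + 20.7 + 28.6 + 27.7 + 27.2)/10 = 20.6700
Σ_{t=1}^{9}(z_t−z̄)(z_{t+1}−z̄) = 172.0281
γ_1 = 172.0281 / 10 = 17.203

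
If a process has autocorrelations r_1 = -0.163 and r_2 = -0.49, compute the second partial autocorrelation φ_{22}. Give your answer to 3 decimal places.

-0.531

φ_{22} = (r_2 − r_1²) / (1 − r_1²)
r_1² = (-0.163)² = 0.026569
Numerator = -0.49 − 0.0266 = -0.5166; denominator = 1 − 0.0266 = 0.9734
φ_{22} = -0.5166 / 0.9734 = -0.531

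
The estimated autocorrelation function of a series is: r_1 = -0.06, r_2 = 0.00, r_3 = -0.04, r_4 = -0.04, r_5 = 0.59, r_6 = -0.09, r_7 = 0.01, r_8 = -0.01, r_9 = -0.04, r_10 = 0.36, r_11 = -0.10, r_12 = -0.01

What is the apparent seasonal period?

The largest autocorrelation is r_5 = 0.59, with a weaker echo at lag 10 (0.36); the remaining lags stay at or below 0.01.
The dominant spike at lag 5 indicates a seasonal period of 5.

5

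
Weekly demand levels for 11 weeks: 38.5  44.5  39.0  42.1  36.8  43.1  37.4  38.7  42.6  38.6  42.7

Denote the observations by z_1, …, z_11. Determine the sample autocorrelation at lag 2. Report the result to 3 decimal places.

0.380

Mean z̄ = (38.5 + 44.5 + 39.0 + 42.1 + 36.8 + 43.1 + 37.4 + 38.7 + 42.6 + 38.6 + 42.7)/11 = 40.3636
Numerator Σ_{t=1}^{9}(z_t−z̄)(z_{t+2}−z̄) = 26.8746
Denominator Σ(z_t−z̄)² = 70.7655
r_2 = 26.8746 / 70.7655 = 0.380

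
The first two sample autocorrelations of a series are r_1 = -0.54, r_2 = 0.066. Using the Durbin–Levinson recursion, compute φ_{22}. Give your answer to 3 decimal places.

-0.318

φ_{22} = (r_2 − r_1²) / (1 − r_1²)
r_1² = (-0.54)² = 0.2916
Numerator = 0.066 − 0.2916 = -0.2256; denominator = 1 − 0.2916 = 0.7084
φ_{22} = -0.2256 / 0.7084 = -0.318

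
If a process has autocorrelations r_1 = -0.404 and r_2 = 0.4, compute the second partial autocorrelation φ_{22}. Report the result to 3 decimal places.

φ_{22} = (r_2 − r_1²) / (1 − r_1²)
r_1² = (-0.404)² = 0.163216
Numerator = 0.4 − 0.1632 = 0.2368; denominator = 1 − 0.1632 = 0.8368
φ_{22} = 0.2368 / 0.8368 = 0.283

0.283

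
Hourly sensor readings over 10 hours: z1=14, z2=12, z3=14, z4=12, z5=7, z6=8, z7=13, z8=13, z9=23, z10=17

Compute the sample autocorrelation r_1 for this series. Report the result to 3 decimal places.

0.408

Mean z̄ = (14 + 12 + 14 + 12 + 7 + 8 + 13 + 13 + 23 + 17)/10 = 13.3000
Numerator Σ_{t=1}^{9}(z_t−z̄)(z_{t+1}−z̄) = 73.5100
Denominator Σ(z_t−z̄)² = 180.1000
r_1 = 73.5100 / 180.1000 = 0.408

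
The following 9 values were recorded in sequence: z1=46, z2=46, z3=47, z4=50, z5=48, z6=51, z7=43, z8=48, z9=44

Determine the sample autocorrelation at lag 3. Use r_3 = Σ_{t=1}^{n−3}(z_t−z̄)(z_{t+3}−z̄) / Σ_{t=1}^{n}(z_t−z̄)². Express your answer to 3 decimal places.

Mean z̄ = (46 + 46 + 47 + 50 + 48 + 51 + 43 + 48 + 44)/9 = 47.0000
Σ(z_t−z̄)(z_{t+3}−z̄) = (-3.0000) + (-1.0000) + (0.0000) + (-12.0000) + (1.0000) + (-12.0000) = -27.0000
Denominator Σ(z_t−z̄)² = 54.0000
r_3 = -27.0000 / 54.0000 = -0.500

-0.500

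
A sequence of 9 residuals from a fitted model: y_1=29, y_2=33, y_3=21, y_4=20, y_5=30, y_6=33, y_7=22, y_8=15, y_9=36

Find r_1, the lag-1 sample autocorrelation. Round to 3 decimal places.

Mean ȳ = (29 + 33 + 21 + 20 + 30 + 33 + 22 + 15 + 36)/9 = 26.5556
Numerator Σ_{t=1}^{8}(y_t−ȳ)(y_{t+1}−ȳ) = -69.8642
Denominator Σ(y_t−ȳ)² = 418.2222
r_1 = -69.8642 / 418.2222 = -0.167

-0.167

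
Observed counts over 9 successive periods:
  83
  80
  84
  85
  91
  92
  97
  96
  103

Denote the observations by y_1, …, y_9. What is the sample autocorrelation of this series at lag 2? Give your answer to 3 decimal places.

0.397

Mean ȳ = (83 + 80 + 84 + 85 + 91 + 92 + 97 + 96 + 103)/9 = 90.1111
Numerator Σ_{t=1}^{7}(y_t−ȳ)(y_{t+2}−ȳ) = 186.0864
Denominator Σ(y_t−ȳ)² = 468.8889
r_2 = 186.0864 / 468.8889 = 0.397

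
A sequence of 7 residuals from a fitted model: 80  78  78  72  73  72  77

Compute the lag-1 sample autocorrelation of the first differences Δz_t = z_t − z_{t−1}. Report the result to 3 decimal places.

First differences Δz: -2, 0, -6, 1, -1, 5
Mean of differences = -0.5000
Numerator Σ(Δz_t−Δz̄)(Δz_{t+1}−Δz̄) = -15.2500
Denominator Σ(Δz_t−Δz̄)² = 65.5000
r_1(Δz) = -15.2500 / 65.5000 = -0.233

-0.233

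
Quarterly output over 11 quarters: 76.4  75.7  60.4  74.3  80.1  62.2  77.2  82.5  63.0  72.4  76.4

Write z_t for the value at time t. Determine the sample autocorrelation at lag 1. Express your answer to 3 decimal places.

-0.366

Mean z̄ = (76.4 + 75.7 + 60.4 + 74.3 + 80.1 + 62.2 + 77.2 + 82.5 + 63.0 + 72.4 + 76.4)/11 = 72.7818
Numerator Σ_{t=1}^{10}(z_t−z̄)(z_{t+1}−z̄) = -207.2249
Denominator Σ(z_t−z̄)² = 565.6364
r_1 = -207.2249 / 565.6364 = -0.366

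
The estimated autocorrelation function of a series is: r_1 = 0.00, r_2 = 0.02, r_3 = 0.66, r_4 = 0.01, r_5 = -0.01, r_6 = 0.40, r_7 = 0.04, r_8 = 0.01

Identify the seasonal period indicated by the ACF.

3

The largest autocorrelation is r_3 = 0.66, with a weaker echo at lag 6 (0.40); the remaining lags stay at or below 0.04.
The dominant spike at lag 3 indicates a seasonal period of 3.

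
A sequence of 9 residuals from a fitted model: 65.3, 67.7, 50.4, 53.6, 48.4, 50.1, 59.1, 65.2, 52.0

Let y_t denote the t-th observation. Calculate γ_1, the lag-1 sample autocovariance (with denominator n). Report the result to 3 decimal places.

10.036

Mean ȳ = (65.3 + 67.7 + 50.4 + 53.6 + 48.4 + 50.1 + 59.1 + 65.2 + 52.0)/9 = 56.8667
Σ_{t=1}^{8}(y_t−ȳ)(y_{t+1}−ȳ) = 90.3222
γ_1 = 90.3222 / 9 = 10.036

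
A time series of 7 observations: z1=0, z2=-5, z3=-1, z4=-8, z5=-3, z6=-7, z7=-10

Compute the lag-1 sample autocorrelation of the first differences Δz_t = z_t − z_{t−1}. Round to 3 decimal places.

-0.787

First differences Δz: -5, 4, -7, 5, -4, -3
Mean of differences = -1.6667
Numerator Σ(Δz_t−Δz̄)(Δz_{t+1}−Δz̄) = -97.1111
Denominator Σ(Δz_t−Δz̄)² = 123.3333
r_1(Δz) = -97.1111 / 123.3333 = -0.787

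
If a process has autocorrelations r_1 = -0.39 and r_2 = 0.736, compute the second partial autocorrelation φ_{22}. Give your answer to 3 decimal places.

φ_{22} = (r_2 − r_1²) / (1 − r_1²)
r_1² = (-0.39)² = 0.1521
Numerator = 0.736 − 0.1521 = 0.5839; denominator = 1 − 0.1521 = 0.8479
φ_{22} = 0.5839 / 0.8479 = 0.689

0.689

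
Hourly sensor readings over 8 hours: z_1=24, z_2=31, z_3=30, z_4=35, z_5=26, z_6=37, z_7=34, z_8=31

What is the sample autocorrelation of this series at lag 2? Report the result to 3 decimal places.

0.154

Mean z̄ = (24 + 31 + 30 + 35 + 26 + 37 + 34 + 31)/8 = 31.0000
Numerator Σ_{t=1}^{6}(z_t−z̄)(z_{t+2}−z̄) = 21.0000
Denominator Σ(z_t−z̄)² = 136.0000
r_2 = 21.0000 / 136.0000 = 0.154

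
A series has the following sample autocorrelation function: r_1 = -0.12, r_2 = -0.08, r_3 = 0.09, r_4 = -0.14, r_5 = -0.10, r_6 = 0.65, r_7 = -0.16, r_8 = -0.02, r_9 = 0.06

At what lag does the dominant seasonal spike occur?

6

The largest autocorrelation is r_6 = 0.65; the remaining lags stay at or below 0.09.
The dominant spike at lag 6 indicates a seasonal period of 6.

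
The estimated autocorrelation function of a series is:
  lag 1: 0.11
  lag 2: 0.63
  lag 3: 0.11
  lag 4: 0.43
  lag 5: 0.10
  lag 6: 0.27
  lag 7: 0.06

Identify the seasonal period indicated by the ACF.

The largest autocorrelation is r_2 = 0.63, with weaker echoes at lags 4 (0.43) and 6 (0.27); the remaining lags stay at or below 0.11.
The dominant spike at lag 2 indicates a seasonal period of 2.

2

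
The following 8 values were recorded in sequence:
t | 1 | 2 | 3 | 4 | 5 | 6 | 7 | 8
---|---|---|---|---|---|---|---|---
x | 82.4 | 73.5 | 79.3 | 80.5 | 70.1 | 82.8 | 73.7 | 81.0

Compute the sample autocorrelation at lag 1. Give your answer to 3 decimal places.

-0.713

Mean x̄ = (82.4 + 73.5 + 79.3 + 80.5 + 70.1 + 82.8 + 73.7 + 81.0)/8 = 77.9125
Numerator Σ_{t=1}^{7}(x_t−x̄)(x_{t+1}−x̄) = -114.3264
Denominator Σ(x_t−x̄)² = 160.4288
r_1 = -114.3264 / 160.4288 = -0.713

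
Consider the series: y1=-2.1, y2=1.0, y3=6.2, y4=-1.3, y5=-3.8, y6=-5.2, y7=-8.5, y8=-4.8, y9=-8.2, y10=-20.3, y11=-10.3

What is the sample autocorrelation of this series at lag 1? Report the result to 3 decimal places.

0.553

Mean ȳ = (-2.1 + 1.0 + 6.2 − 1.3 − 3.8 − 5.2 − 8.5 − 4.8 − 8.2 − 20.3 − 10.3)/11 = -5.2091
Numerator Σ_{t=1}^{10}(y_t−ȳ)(y_{t+1}−ȳ) = 259.6272
Denominator Σ(y_t−ȳ)² = 469.2491
r_1 = 259.6272 / 469.2491 = 0.553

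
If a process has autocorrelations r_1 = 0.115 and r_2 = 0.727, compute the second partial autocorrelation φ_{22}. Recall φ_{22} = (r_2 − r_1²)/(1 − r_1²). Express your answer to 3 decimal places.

φ_{22} = (r_2 − r_1²) / (1 − r_1²)
r_1² = (0.115)² = 0.013225
Numerator = 0.727 − 0.0132 = 0.7138; denominator = 1 − 0.0132 = 0.9868
φ_{22} = 0.7138 / 0.9868 = 0.723

0.723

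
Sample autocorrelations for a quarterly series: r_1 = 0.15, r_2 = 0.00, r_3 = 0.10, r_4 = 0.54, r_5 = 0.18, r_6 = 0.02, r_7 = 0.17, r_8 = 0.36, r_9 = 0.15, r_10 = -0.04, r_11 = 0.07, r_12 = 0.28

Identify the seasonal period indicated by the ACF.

The largest autocorrelation is r_4 = 0.54, with weaker echoes at lags 8 (0.36) and 12 (0.28); the remaining lags stay at or below 0.18.
The dominant spike at lag 4 indicates a seasonal period of 4.

4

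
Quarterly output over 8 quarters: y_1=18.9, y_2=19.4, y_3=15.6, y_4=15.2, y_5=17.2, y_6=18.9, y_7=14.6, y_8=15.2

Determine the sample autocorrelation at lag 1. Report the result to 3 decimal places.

Mean ȳ = (18.9 + 19.4 + 15.6 + 15.2 + 17.2 + 18.9 + 14.6 + 15.2)/8 = 16.8750
Deviations from mean: 2.0250, 2.5250, -1.2750, -1.6750, 0.3250, 2.0250, -2.2750, -1.6750
Σ(y_t−ȳ)(y_{t+1}−ȳ) = (5.1131) + (-3.2194) + (2.1356) + (-0.5444) + (0.6581) + (-4.6069) + (3.8106) = 3.3469
Denominator Σ(y_t−ȳ)² = 27.0950
r_1 = 3.3469 / 27.0950 = 0.124

0.124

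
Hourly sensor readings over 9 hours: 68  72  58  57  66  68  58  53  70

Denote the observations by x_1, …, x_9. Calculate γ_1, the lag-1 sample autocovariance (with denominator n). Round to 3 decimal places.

Mean x̄ = (68 + 72 + 58 + 57 + 66 + 68 + 58 + 53 + 70)/9 = 63.3333
Σ_{t=1}^{8}(x_t−x̄)(x_{t+1}−x̄) = -15.1111
γ_1 = -15.1111 / 9 = -1.679

-1.679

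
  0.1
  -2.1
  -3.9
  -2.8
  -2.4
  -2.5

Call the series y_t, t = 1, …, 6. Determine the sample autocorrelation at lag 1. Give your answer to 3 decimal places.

0.127

Mean ȳ = (0.1 − 2.1 − 3.9 − 2.8 − 2.4 − 2.5)/6 = -2.2667
Deviations from mean: 2.3667, 0.1667, -1.6333, -0.5333, -0.1333, -0.2333
Numerator Σ_{t=1}^{5}(y_t−ȳ)(y_{t+1}−ȳ) = 1.0956
Denominator Σ(y_t−ȳ)² = 8.6533
r_1 = 1.0956 / 8.6533 = 0.127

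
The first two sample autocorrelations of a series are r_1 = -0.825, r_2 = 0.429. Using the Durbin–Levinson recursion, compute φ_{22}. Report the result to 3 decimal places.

φ_{22} = (r_2 − r_1²) / (1 − r_1²)
r_1² = (-0.825)² = 0.680625
Numerator = 0.429 − 0.6806 = -0.2516; denominator = 1 − 0.6806 = 0.3194
φ_{22} = -0.2516 / 0.3194 = -0.788

-0.788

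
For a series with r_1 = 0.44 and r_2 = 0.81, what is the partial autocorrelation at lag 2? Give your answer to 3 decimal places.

0.764

φ_{22} = (r_2 − r_1²) / (1 − r_1²)
r_1² = (0.44)² = 0.1936
Numerator = 0.81 − 0.1936 = 0.6164; denominator = 1 − 0.1936 = 0.8064
φ_{22} = 0.6164 / 0.8064 = 0.764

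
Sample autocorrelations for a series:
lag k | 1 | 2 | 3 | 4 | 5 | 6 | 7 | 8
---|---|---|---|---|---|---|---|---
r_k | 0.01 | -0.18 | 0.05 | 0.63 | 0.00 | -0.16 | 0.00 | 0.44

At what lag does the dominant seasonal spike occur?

4

The largest autocorrelation is r_4 = 0.63, with a weaker echo at lag 8 (0.44); the remaining lags stay at or below 0.05.
The dominant spike at lag 4 indicates a seasonal period of 4.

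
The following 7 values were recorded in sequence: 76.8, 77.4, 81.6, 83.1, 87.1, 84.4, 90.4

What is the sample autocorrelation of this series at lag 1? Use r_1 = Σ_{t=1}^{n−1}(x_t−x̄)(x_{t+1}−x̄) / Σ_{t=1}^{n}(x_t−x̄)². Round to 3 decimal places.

Mean x̄ = (76.8 + 77.4 + 81.6 + 83.1 + 87.1 + 84.4 + 90.4)/7 = 82.9714
Deviations from mean: -6.1714, -5.5714, -1.3714, 0.1286, 4.1286, 1.4286, 7.4286
Σ(x_t−x̄)(x_{t+1}−x̄) = (34.3837) + (7.6408) + (-0.1763) + (0.5308) + (5.8980) + (10.6122) = 58.8892
Denominator Σ(x_t−x̄)² = 145.2943
r_1 = 58.8892 / 145.2943 = 0.405

0.405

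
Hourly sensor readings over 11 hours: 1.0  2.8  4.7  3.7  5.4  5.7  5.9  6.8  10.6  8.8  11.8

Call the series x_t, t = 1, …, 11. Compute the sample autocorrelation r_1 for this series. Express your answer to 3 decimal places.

0.542

Mean x̄ = (1.0 + 2.8 + 4.7 + 3.7 + 5.4 + 5.7 + 5.9 + 6.8 + 10.6 + 8.8 + 11.8)/11 = 6.1091
Numerator Σ_{t=1}^{10}(x_t−x̄)(x_{t+1}−x̄) = 57.4045
Denominator Σ(x_t−x̄)² = 105.8291
r_1 = 57.4045 / 105.8291 = 0.542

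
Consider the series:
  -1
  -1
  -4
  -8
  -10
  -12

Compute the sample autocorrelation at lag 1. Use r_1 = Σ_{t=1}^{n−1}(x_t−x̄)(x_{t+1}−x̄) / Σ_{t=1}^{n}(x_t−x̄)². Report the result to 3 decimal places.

Mean x̄ = (-1 − 1 − 4 − 8 − 10 − 12)/6 = -6.0000
Deviations from mean: 5.0000, 5.0000, 2.0000, -2.0000, -4.0000, -6.0000
Σ(x_t−x̄)(x_{t+1}−x̄) = (25.0000) + (10.0000) + (-4.0000) + (8.0000) + (24.0000) = 63.0000
Denominator Σ(x_t−x̄)² = 110.0000
r_1 = 63.0000 / 110.0000 = 0.573

0.573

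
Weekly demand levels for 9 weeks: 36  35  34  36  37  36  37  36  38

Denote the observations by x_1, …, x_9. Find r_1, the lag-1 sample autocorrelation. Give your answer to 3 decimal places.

Mean x̄ = (36 + 35 + 34 + 36 + 37 + 36 + 37 + 36 + 38)/9 = 36.1111
Numerator Σ_{t=1}^{8}(x_t−x̄)(x_{t+1}−x̄) = 2.0988
Denominator Σ(x_t−x̄)² = 10.8889
r_1 = 2.0988 / 10.8889 = 0.193

0.193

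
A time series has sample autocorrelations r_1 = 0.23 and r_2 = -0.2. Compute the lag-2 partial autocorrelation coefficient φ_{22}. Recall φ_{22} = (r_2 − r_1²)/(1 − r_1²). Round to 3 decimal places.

φ_{22} = (r_2 − r_1²) / (1 − r_1²)
r_1² = (0.23)² = 0.0529
Numerator = -0.2 − 0.0529 = -0.2529; denominator = 1 − 0.0529 = 0.9471
φ_{22} = -0.2529 / 0.9471 = -0.267

-0.267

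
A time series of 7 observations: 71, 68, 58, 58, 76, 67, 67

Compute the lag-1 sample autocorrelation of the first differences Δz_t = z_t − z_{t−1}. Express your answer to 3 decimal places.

First differences Δz: -3, -10, 0, 18, -9, 0
Mean of differences = -0.6667
Numerator Σ(Δz_t−Δz̄)(Δz_{t+1}−Δz̄) = -133.1111
Denominator Σ(Δz_t−Δz̄)² = 511.3333
r_1(Δz) = -133.1111 / 511.3333 = -0.260

-0.260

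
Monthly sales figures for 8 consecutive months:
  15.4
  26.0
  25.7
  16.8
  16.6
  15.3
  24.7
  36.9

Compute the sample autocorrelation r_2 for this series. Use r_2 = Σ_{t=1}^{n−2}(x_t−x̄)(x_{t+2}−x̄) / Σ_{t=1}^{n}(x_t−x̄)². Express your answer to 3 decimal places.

-0.353

Mean x̄ = (15.4 + 26.0 + 25.7 + 16.8 + 16.6 + 15.3 + 24.7 + 36.9)/8 = 22.1750
Σ(x_t−x̄)(x_{t+2}−x̄) = (-23.8819) + (-20.5594) + (-19.6519) + (36.9531) + (-14.0769) + (-101.2344) = -142.4513
Denominator Σ(x_t−x̄)² = 403.3950
r_2 = -142.4513 / 403.3950 = -0.353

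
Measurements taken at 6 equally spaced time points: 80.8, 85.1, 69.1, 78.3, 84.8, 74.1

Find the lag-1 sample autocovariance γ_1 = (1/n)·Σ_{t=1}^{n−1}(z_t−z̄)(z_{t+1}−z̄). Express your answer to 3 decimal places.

Mean z̄ = (80.8 + 85.1 + 69.1 + 78.3 + 84.8 + 74.1)/6 = 78.7000
Σ_{t=1}^{5}(z_t−z̄)(z_{t+1}−z̄) = -74.6600
γ_1 = -74.6600 / 6 = -12.443

-12.443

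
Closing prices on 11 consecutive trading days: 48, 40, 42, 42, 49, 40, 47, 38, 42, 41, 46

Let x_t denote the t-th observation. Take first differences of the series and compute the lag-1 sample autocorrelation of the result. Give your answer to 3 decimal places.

First differences Δx: -8, 2, 0, 7, -9, 7, -9, 4, -1, 5
Mean of differences = -0.2000
Numerator Σ(Δx_t−Δx̄)(Δx_{t+1}−Δx̄) = -249.8400
Denominator Σ(Δx_t−Δx̄)² = 369.6000
r_1(Δx) = -249.8400 / 369.6000 = -0.676

-0.676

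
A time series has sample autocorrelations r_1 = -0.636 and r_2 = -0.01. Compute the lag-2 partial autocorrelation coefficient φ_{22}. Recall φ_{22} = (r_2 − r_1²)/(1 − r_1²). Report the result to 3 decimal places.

-0.696

φ_{22} = (r_2 − r_1²) / (1 − r_1²)
r_1² = (-0.636)² = 0.404496
Numerator = -0.01 − 0.4045 = -0.4145; denominator = 1 − 0.4045 = 0.5955
φ_{22} = -0.4145 / 0.5955 = -0.696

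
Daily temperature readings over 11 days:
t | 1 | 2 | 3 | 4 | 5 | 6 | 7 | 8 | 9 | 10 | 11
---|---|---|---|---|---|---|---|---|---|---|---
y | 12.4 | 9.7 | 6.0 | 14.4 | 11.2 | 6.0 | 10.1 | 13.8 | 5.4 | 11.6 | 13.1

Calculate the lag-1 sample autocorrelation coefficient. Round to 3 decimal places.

Mean ȳ = (12.4 + 9.7 + 6.0 + 14.4 + 11.2 + 6.0 + 10.1 + 13.8 + 5.4 + 11.6 + 13.1)/11 = 10.3364
Numerator Σ_{t=1}^{10}(y_t−ȳ)(y_{t+1}−ȳ) = -36.0477
Denominator Σ(y_t−ȳ)² = 105.1855
r_1 = -36.0477 / 105.1855 = -0.343

-0.343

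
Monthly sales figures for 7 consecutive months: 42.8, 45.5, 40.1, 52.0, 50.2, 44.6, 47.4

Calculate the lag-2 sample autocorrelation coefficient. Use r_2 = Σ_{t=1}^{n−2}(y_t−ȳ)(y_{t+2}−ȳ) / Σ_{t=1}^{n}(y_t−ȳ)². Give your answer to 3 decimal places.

Mean ȳ = (42.8 + 45.5 + 40.1 + 52.0 + 50.2 + 44.6 + 47.4)/7 = 46.0857
Deviations from mean: -3.2857, -0.5857, -5.9857, 5.9143, 4.1143, -1.4857, 1.3143
Σ(y_t−ȳ)(y_{t+2}−ȳ) = (19.6673) + (-3.4641) + (-24.6269) + (-8.7869) + (5.4073) = -11.8033
Denominator Σ(y_t−ȳ)² = 102.8086
r_2 = -11.8033 / 102.8086 = -0.115

-0.115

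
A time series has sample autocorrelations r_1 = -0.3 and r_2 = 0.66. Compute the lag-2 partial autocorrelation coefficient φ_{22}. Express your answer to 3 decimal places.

0.626

φ_{22} = (r_2 − r_1²) / (1 − r_1²)
r_1² = (-0.3)² = 0.09
Numerator = 0.66 − 0.0900 = 0.5700; denominator = 1 − 0.0900 = 0.9100
φ_{22} = 0.5700 / 0.9100 = 0.626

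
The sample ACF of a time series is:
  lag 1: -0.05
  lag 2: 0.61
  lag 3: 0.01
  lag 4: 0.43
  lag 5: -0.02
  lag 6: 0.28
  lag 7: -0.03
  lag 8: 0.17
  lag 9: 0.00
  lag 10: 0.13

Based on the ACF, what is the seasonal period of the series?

The largest autocorrelation is r_2 = 0.61, with weaker echoes at lags 4 (0.43), 6 (0.28) and 8 (0.17); the remaining lags stay at or below 0.13.
The dominant spike at lag 2 indicates a seasonal period of 2.

2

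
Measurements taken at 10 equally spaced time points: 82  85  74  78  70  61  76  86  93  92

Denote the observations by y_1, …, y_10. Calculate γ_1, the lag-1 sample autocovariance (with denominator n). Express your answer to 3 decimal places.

Mean ȳ = (82 + 85 + 74 + 78 + 70 + 61 + 76 + 86 + 93 + 92)/10 = 79.7000
Σ_{t=1}^{9}(y_t−ȳ)(y_{t+1}−ȳ) = 482.8100
γ_1 = 482.8100 / 10 = 48.281

48.281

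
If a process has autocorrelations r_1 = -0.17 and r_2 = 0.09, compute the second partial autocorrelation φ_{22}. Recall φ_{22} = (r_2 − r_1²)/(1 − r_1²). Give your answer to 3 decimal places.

0.063

φ_{22} = (r_2 − r_1²) / (1 − r_1²)
r_1² = (-0.17)² = 0.0289
Numerator = 0.09 − 0.0289 = 0.0611; denominator = 1 − 0.0289 = 0.9711
φ_{22} = 0.0611 / 0.9711 = 0.063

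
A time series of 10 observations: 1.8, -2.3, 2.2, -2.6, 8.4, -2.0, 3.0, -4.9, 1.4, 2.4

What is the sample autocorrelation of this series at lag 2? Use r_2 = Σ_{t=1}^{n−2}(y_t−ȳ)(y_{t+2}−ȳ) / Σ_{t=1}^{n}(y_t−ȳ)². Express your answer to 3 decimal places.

Mean ȳ = (1.8 − 2.3 + 2.2 − 2.6 + 8.4 − 2.0 + 3.0 − 4.9 + 1.4 + 2.4)/10 = 0.7400
Numerator Σ_{t=1}^{8}(y_t−ȳ)(y_{t+2}−ȳ) = 56.9308
Denominator Σ(y_t−ȳ)² = 129.9440
r_2 = 56.9308 / 129.9440 = 0.438

0.438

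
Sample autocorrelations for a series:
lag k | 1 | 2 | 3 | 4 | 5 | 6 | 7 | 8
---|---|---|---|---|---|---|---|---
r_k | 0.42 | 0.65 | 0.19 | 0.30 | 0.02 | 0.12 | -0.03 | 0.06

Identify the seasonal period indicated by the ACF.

The largest autocorrelation is r_2 = 0.65; the remaining lags stay at or below 0.42.
The dominant spike at lag 2 indicates a seasonal period of 2.

2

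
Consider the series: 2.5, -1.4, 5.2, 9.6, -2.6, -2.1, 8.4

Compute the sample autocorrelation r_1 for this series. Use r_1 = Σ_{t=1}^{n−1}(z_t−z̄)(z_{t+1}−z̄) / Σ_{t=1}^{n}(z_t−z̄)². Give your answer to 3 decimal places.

Mean z̄ = (2.5 − 1.4 + 5.2 + 9.6 − 2.6 − 2.1 + 8.4)/7 = 2.8000
Σ(z_t−z̄)(z_{t+1}−z̄) = (1.2600) + (-10.0800) + (16.3200) + (-36.7200) + (26.4600) + (-27.4400) = -30.2000
Denominator Σ(z_t−z̄)² = 154.2600
r_1 = -30.2000 / 154.2600 = -0.196

-0.196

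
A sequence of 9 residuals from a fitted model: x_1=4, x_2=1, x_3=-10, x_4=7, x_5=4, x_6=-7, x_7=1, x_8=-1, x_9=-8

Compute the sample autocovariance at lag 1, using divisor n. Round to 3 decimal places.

-9.111

Mean x̄ = (4 + 1 − 10 + 7 + 4 − 7 + 1 − 1 − 8)/9 = -1.0000
Σ_{t=1}^{8}(x_t−x̄)(x_{t+1}−x̄) = -82.0000
γ_1 = -82.0000 / 9 = -9.111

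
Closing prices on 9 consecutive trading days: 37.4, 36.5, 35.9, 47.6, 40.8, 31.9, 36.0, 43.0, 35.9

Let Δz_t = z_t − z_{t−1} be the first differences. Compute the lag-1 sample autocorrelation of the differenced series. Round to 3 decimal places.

-0.216

First differences Δz: -0.9, -0.6, 11.7, -6.8, -8.9, 4.1, 7.0, -7.1
Mean of differences = -0.1875
Numerator Σ(Δz_t−Δz̄)(Δz_{t+1}−Δz̄) = -81.8264
Denominator Σ(Δz_t−Δz̄)² = 379.4488
r_1(Δz) = -81.8264 / 379.4488 = -0.216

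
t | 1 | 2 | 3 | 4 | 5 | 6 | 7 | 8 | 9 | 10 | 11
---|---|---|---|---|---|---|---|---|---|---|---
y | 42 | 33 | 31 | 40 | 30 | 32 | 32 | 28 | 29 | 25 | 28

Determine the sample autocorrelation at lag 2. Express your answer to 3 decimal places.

0.152

Mean ȳ = (42 + 33 + 31 + 40 + 30 + 32 + 32 + 28 + 29 + 25 + 28)/11 = 31.8182
Numerator Σ_{t=1}^{9}(y_t−ȳ)(y_{t+2}−ȳ) = 39.5702
Denominator Σ(y_t−ȳ)² = 259.6364
r_2 = 39.5702 / 259.6364 = 0.152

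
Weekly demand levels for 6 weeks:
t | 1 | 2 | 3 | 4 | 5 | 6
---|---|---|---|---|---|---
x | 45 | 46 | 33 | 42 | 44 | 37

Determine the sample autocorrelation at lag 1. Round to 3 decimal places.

-0.284

Mean x̄ = (45 + 46 + 33 + 42 + 44 + 37)/6 = 41.1667
Σ(x_t−x̄)(x_{t+1}−x̄) = (18.5278) + (-39.4722) + (-6.8056) + (2.3611) + (-11.8056) = -37.1944
Denominator Σ(x_t−x̄)² = 130.8333
r_1 = -37.1944 / 130.8333 = -0.284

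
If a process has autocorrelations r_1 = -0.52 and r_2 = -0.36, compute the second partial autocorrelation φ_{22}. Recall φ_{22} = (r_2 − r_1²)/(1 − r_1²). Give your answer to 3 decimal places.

φ_{22} = (r_2 − r_1²) / (1 − r_1²)
r_1² = (-0.52)² = 0.2704
Numerator = -0.36 − 0.2704 = -0.6304; denominator = 1 − 0.2704 = 0.7296
φ_{22} = -0.6304 / 0.7296 = -0.864

-0.864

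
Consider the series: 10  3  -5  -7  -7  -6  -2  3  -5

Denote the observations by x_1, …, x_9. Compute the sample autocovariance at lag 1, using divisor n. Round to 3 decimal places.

10.167

Mean x̄ = (10 + 3 − 5 − 7 − 7 − 6 − 2 + 3 − 5)/9 = -1.7778
Σ_{t=1}^{8}(x_t−x̄)(x_{t+1}−x̄) = 91.5062
γ_1 = 91.5062 / 9 = 10.167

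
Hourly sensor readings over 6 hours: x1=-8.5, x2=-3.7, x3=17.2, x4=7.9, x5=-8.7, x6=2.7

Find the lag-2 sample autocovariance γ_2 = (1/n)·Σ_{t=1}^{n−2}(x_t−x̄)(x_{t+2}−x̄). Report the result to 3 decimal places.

-55.875

Mean x̄ = (-8.5 − 3.7 + 17.2 + 7.9 − 8.7 + 2.7)/6 = 1.1500
Σ_{t=1}^{4}(x_t−x̄)(x_{t+2}−x̄) = -335.2500
γ_2 = -335.2500 / 6 = -55.875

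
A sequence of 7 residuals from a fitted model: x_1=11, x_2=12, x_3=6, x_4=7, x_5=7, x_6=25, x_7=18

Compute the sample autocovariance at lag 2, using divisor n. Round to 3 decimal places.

Mean x̄ = (11 + 12 + 6 + 7 + 7 + 25 + 18)/7 = 12.2857
Σ_{t=1}^{5}(x_t−x̄)(x_{t+2}−x̄) = -54.5918
γ_2 = -54.5918 / 7 = -7.799

-7.799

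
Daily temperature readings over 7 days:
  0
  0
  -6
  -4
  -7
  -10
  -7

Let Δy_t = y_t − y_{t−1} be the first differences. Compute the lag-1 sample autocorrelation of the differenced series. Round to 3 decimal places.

-0.527

First differences Δy: 0, -6, 2, -3, -3, 3
Mean of differences = -1.1667
Numerator Σ(Δy_t−Δȳ)(Δy_{t+1}−Δȳ) = -31.0278
Denominator Σ(Δy_t−Δȳ)² = 58.8333
r_1(Δy) = -31.0278 / 58.8333 = -0.527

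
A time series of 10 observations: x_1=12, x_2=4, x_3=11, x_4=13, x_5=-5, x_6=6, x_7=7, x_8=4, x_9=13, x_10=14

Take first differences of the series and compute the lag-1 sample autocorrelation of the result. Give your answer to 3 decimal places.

First differences Δx: -8, 7, 2, -18, 11, 1, -3, 9, 1
Mean of differences = 0.2222
Numerator Σ(Δx_t−Δx̄)(Δx_{t+1}−Δx̄) = -288.0494
Denominator Σ(Δx_t−Δx̄)² = 653.5556
r_1(Δx) = -288.0494 / 653.5556 = -0.441

-0.441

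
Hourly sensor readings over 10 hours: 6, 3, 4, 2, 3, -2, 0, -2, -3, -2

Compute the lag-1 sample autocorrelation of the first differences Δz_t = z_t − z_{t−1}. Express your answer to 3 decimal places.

First differences Δz: -3, 1, -2, 1, -5, 2, -2, -1, 1
Mean of differences = -0.8889
Numerator Σ(Δz_t−Δz̄)(Δz_{t+1}−Δz̄) = -31.1235
Denominator Σ(Δz_t−Δz̄)² = 42.8889
r_1(Δz) = -31.1235 / 42.8889 = -0.726

-0.726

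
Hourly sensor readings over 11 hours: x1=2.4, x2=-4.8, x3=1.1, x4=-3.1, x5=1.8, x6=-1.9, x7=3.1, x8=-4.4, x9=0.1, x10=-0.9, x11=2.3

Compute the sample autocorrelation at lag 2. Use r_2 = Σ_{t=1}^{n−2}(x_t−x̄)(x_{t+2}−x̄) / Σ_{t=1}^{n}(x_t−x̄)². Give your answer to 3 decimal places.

Mean x̄ = (2.4 − 4.8 + 1.1 − 3.1 + 1.8 − 1.9 + 3.1 − 4.4 + 0.1 − 0.9 + 2.3)/11 = -0.3909
Numerator Σ_{t=1}^{9}(x_t−x̄)(x_{t+2}−x̄) = 42.2344
Denominator Σ(x_t−x̄)² = 79.8691
r_2 = 42.2344 / 79.8691 = 0.529

0.529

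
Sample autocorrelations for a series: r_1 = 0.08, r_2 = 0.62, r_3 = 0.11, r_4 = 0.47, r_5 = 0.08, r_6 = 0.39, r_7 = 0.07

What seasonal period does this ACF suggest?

The largest autocorrelation is r_2 = 0.62, with weaker echoes at lags 4 (0.47) and 6 (0.39); the remaining lags stay at or below 0.11.
The dominant spike at lag 2 indicates a seasonal period of 2.

2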